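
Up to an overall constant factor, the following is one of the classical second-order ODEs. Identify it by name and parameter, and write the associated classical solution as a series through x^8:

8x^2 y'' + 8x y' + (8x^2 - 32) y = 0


All three coefficients share the factor 8; dividing through by 8 gives  x^2 y'' + x y' + (x^2 - 4) y = 0.
This matches the Bessel equation x^2 y'' + x y' + (x^2 - nu^2) y = 0 with nu^2 = 4, so nu = 2; the solution bounded at x = 0 is J_2(x).
Frobenius at x = 0: indicial roots ±nu; for r = nu the recurrence k(k + 2nu) c_k = -c_{k-2} gives the standard series J_nu(x) = sum_{k>=0} (-1)^k / (k! (k+nu)!) (x/2)^(2k+nu). Evaluate the first 4 terms:
  k = 0: (-1)^0 / (0! * 2! * 2^2) x^2 = 1/(1*2*4) x^2 = (1/8) x^2
  k = 1: (-1)^1 / (1! * 3! * 2^4) x^4 = -1/(1*6*16) x^4 = (-1/96) x^4
  k = 2: (-1)^2 / (2! * 4! * 2^6) x^6 = 1/(2*24*64) x^6 = (1/3072) x^6
  k = 3: (-1)^3 / (3! * 5! * 2^8) x^8 = -1/(6*120*256) x^8 = (-1/184320) x^8
Hence J_2(x) = -x^8/184320 + x^6/3072 - x^4/96 + x^2/8 + ....

J_2(x); series = -x^8/184320 + x^6/3072 - x^4/96 + x^2/8


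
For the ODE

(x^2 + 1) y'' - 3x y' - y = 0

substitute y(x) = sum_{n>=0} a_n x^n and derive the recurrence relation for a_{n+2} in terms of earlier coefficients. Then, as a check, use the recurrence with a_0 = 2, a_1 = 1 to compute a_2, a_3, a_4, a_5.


Substitute y = sum_n a_n x^n.
(1 + 1 x^2) y'' contributes (n+2)(n+1) a_{n+2} + n(n-1) a_n at x^n.
-3 x y'(x) contributes -3 n a_n at x^n.
-y(x) contributes -1 a_n at x^n.
Matching x^n: (n+2)(n+1) a_{n+2} + (n(n-1) - 3 n - 1) a_n = 0.
Thus a_{n+2} = (-n(n-1) + 3 n + 1) / ((n+1)(n+2)) * a_n.

Check with a_0 = 2, a_1 = 1 (apply the recurrence for n = 0, 1, 2, 3): a_0 = 2, a_1 = 1, a_2 = 1, a_3 = 2/3, a_4 = 5/12, a_5 = 2/15.

a_(n+2) = (-n(n-1) + 3 n + 1) / ((n+1)(n+2)) * a_n; check: a_0 = 2, a_1 = 1, a_2 = 1, a_3 = 2/3, a_4 = 5/12, a_5 = 2/15


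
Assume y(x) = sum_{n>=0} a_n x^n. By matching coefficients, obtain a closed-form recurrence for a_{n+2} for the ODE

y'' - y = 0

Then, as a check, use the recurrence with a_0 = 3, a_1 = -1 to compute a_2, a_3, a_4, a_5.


Substitute y = sum_n a_n x^n into y'' + (const) y = 0.
y''(x) = sum_{n>=0} (n+2)(n+1) a_{n+2} x^n.
The ODE becomes sum_n [(n+2)(n+1) a_{n+2} - 1 a_n] x^n = 0.
Setting each coefficient to zero gives the recurrence:
  (n+2)(n+1) a_{n+2} - 1 a_n = 0,
  a_{n+2} = 1 / ((n+1)(n+2)) a_n.

Check with a_0 = 3, a_1 = -1 (apply the recurrence for n = 0, 1, 2, 3): a_0 = 3, a_1 = -1, a_2 = 3/2, a_3 = -1/6, a_4 = 1/8, a_5 = -1/120.

a_{n+2} = 1/((n+1)(n+2)) * a_n; check: a_0 = 3, a_1 = -1, a_2 = 3/2, a_3 = -1/6, a_4 = 1/8, a_5 = -1/120


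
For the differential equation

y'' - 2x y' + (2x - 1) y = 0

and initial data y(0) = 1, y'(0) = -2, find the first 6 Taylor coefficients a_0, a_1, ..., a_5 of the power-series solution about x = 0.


Ansatz: y(x) = sum_{n>=0} a_n x^n, so y'(x) = sum_{n>=1} n a_n x^(n-1) and y''(x) = sum_{n>=2} n(n-1) a_n x^(n-2).
Substitute into P(x) y'' + Q(x) y' + R(x) y = 0 with P(x) = 1, Q(x) = -2x, R(x) = 2x - 1, and match powers of x.
Initial conditions: a_0 = 1, a_1 = -2.
Setting the coefficient of each power of x to zero and solving order by order (substituting the coefficients already found):
  x^0: 2 a_2 - a_0 = 0  ->  2 a_2 = a_0 = 1  ->  a_2 = 1/2
  x^1: 6 a_3 - 3 a_1 + 2 a_0 = 0  ->  6 a_3 = 3 a_1 - 2 a_0 = -8  ->  a_3 = -4/3
  x^2: 12 a_4 - 5 a_2 + 2 a_1 = 0  ->  12 a_4 = 5 a_2 - 2 a_1 = 13/2  ->  a_4 = 13/24
  x^3: 20 a_5 - 7 a_3 + 2 a_2 = 0  ->  20 a_5 = 7 a_3 - 2 a_2 = -31/3  ->  a_5 = -31/60
Truncated series: y(x) = 1 - 2 x + (1/2) x^2 - (4/3) x^3 + (13/24) x^4 - (31/60) x^5 + O(x^6).

a_0 = 1; a_1 = -2; a_2 = 1/2; a_3 = -4/3; a_4 = 13/24; a_5 = -31/60


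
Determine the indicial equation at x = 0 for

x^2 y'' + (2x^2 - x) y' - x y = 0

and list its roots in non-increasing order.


Divide by x^2 to reach normal form y'' + P_1(x) y' + P_2(x) y = 0 with P_1(x) = 2 - 1/x and P_2(x) = -1/x.
x = 0 is a singular point because the y'-coefficient 2 - 1/x has a pole at x = 0 and the y-coefficient -1/x has a pole at x = 0.
It is a regular singular point because x P_1(x) = p(x) = 2x - 1 and x^2 P_2(x) = q(x) = -x are polynomials, hence analytic at x = 0.
p(0) = -1,  q(0) = 0.
Indicial equation: r(r-1) + p(0) r + q(0) = 0, i.e. r^2 + (p(0) - 1) r + q(0) = 0, i.e. r^2 - 2 r = 0.
Discriminant: (-2)^2 - 4(0) = 4, so r = (2 ± 2)/2.
Solving: r_1 = 2, r_2 = 0.

indicial: r^2 - 2 r = 0; roots r_1 = 2, r_2 = 0


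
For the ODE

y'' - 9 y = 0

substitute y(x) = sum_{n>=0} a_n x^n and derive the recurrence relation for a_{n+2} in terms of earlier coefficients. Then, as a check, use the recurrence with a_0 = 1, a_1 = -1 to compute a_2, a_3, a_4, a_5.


Substitute y = sum_n a_n x^n into y'' + (const) y = 0.
y''(x) = sum_{n>=0} (n+2)(n+1) a_{n+2} x^n.
The ODE becomes sum_n [(n+2)(n+1) a_{n+2} - 9 a_n] x^n = 0.
Setting each coefficient to zero gives the recurrence:
  (n+2)(n+1) a_{n+2} - 9 a_n = 0,
  a_{n+2} = 9 / ((n+1)(n+2)) a_n.

Check with a_0 = 1, a_1 = -1 (apply the recurrence for n = 0, 1, 2, 3): a_0 = 1, a_1 = -1, a_2 = 9/2, a_3 = -3/2, a_4 = 27/8, a_5 = -27/40.

a_{n+2} = 9/((n+1)(n+2)) * a_n; check: a_0 = 1, a_1 = -1, a_2 = 9/2, a_3 = -3/2, a_4 = 27/8, a_5 = -27/40


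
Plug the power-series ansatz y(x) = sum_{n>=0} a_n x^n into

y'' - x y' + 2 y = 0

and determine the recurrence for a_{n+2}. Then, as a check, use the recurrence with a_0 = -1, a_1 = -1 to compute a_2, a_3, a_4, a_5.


Substitute y = sum_n a_n x^n.
y''(x) has coefficient (n+2)(n+1) a_{n+2} at x^n;
-x y'(x) has coefficient -n a_n at x^n (shift);
2 y(x) has coefficient 2 a_n at x^n.
Matching x^n: (n+2)(n+1) a_{n+2} + (-n + 2) a_n = 0.
Thus a_{n+2} = (n - 2) / ((n+1)(n+2)) * a_n.

Check with a_0 = -1, a_1 = -1 (apply the recurrence for n = 0, 1, 2, 3): a_0 = -1, a_1 = -1, a_2 = 1, a_3 = 1/6, a_4 = 0, a_5 = 1/120.

a_(n+2) = (n - 2) / ((n+1)(n+2)) * a_n; check: a_0 = -1, a_1 = -1, a_2 = 1, a_3 = 1/6, a_4 = 0, a_5 = 1/120


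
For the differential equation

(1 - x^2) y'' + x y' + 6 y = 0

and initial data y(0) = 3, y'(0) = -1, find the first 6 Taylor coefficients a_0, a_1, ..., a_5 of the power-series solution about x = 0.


Ansatz: y(x) = sum_{n>=0} a_n x^n, so y'(x) = sum_{n>=1} n a_n x^(n-1) and y''(x) = sum_{n>=2} n(n-1) a_n x^(n-2).
Substitute into P(x) y'' + Q(x) y' + R(x) y = 0 with P(x) = 1 - x^2, Q(x) = x, R(x) = 6, and match powers of x.
Initial conditions: a_0 = 3, a_1 = -1.
Setting the coefficient of each power of x to zero and solving order by order (substituting the coefficients already found):
  x^0: 2 a_2 + 6 a_0 = 0  ->  2 a_2 = -6 a_0 = -18  ->  a_2 = -9
  x^1: 6 a_3 + 7 a_1 = 0  ->  6 a_3 = -7 a_1 = 7  ->  a_3 = 7/6
  x^2: 12 a_4 + 6 a_2 = 0  ->  12 a_4 = -6 a_2 = 54  ->  a_4 = 9/2
  x^3: 20 a_5 + 3 a_3 = 0  ->  20 a_5 = -3 a_3 = -7/2  ->  a_5 = -7/40
Truncated series: y(x) = 3 - x - 9 x^2 + (7/6) x^3 + (9/2) x^4 - (7/40) x^5 + O(x^6).

a_0 = 3; a_1 = -1; a_2 = -9; a_3 = 7/6; a_4 = 9/2; a_5 = -7/40


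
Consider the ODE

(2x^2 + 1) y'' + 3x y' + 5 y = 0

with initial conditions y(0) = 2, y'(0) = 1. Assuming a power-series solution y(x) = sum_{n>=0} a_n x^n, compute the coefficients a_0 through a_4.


Ansatz: y(x) = sum_{n>=0} a_n x^n, so y'(x) = sum_{n>=1} n a_n x^(n-1) and y''(x) = sum_{n>=2} n(n-1) a_n x^(n-2).
Substitute into P(x) y'' + Q(x) y' + R(x) y = 0 with P(x) = 2x^2 + 1, Q(x) = 3x, R(x) = 5, and match powers of x.
Initial conditions: a_0 = 2, a_1 = 1.
Setting the coefficient of each power of x to zero and solving order by order (substituting the coefficients already found):
  x^0: 2 a_2 + 5 a_0 = 0  ->  2 a_2 = -5 a_0 = -10  ->  a_2 = -5
  x^1: 6 a_3 + 8 a_1 = 0  ->  6 a_3 = -8 a_1 = -8  ->  a_3 = -4/3
  x^2: 12 a_4 + 15 a_2 = 0  ->  12 a_4 = -15 a_2 = 75  ->  a_4 = 25/4
Truncated series: y(x) = 2 + x - 5 x^2 - (4/3) x^3 + (25/4) x^4 + O(x^5).

a_0 = 2; a_1 = 1; a_2 = -5; a_3 = -4/3; a_4 = 25/4


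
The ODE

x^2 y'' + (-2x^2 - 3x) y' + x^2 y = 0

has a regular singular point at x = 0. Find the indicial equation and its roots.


Divide by x^2 to reach normal form y'' + P_1(x) y' + P_2(x) y = 0 with P_1(x) = -2 - 3/x and P_2(x) = 1.
x = 0 is a singular point because the y'-coefficient -2 - 3/x has a pole at x = 0.
It is a regular singular point because x P_1(x) = p(x) = -2x - 3 and x^2 P_2(x) = q(x) = x^2 are polynomials, hence analytic at x = 0.
p(0) = -3,  q(0) = 0.
Indicial equation: r(r-1) + p(0) r + q(0) = 0, i.e. r^2 + (p(0) - 1) r + q(0) = 0, i.e. r^2 - 4 r = 0.
Discriminant: (-4)^2 - 4(0) = 16, so r = (4 ± 4)/2.
Solving: r_1 = 4, r_2 = 0.

indicial: r^2 - 4 r = 0; roots r_1 = 4, r_2 = 0


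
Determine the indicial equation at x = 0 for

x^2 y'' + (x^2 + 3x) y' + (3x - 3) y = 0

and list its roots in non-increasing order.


Divide by x^2 to reach normal form y'' + P_1(x) y' + P_2(x) y = 0 with P_1(x) = 1 + 3/x and P_2(x) = 3/x - 3/x^2.
x = 0 is a singular point because the y'-coefficient 1 + 3/x has a pole at x = 0 and the y-coefficient 3/x - 3/x^2 has a pole at x = 0.
It is a regular singular point because x P_1(x) = p(x) = x + 3 and x^2 P_2(x) = q(x) = 3x - 3 are polynomials, hence analytic at x = 0.
p(0) = 3,  q(0) = -3.
Indicial equation: r(r-1) + p(0) r + q(0) = 0, i.e. r^2 + (p(0) - 1) r + q(0) = 0, i.e. r^2 + 2 r - 3 = 0.
Discriminant: (2)^2 - 4(-3) = 16, so r = (-2 ± 4)/2.
Solving: r_1 = 1, r_2 = -3.

indicial: r^2 + 2 r - 3 = 0; roots r_1 = 1, r_2 = -3


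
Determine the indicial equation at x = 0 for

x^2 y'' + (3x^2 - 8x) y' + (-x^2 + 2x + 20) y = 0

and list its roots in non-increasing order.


Divide by x^2 to reach normal form y'' + P_1(x) y' + P_2(x) y = 0 with P_1(x) = 3 - 8/x and P_2(x) = -1 + 2/x + 20/x^2.
x = 0 is a singular point because the y'-coefficient 3 - 8/x has a pole at x = 0 and the y-coefficient -1 + 2/x + 20/x^2 has a pole at x = 0.
It is a regular singular point because x P_1(x) = p(x) = 3x - 8 and x^2 P_2(x) = q(x) = -x^2 + 2x + 20 are polynomials, hence analytic at x = 0.
p(0) = -8,  q(0) = 20.
Indicial equation: r(r-1) + p(0) r + q(0) = 0, i.e. r^2 + (p(0) - 1) r + q(0) = 0, i.e. r^2 - 9 r + 20 = 0.
Discriminant: (-9)^2 - 4(20) = 1, so r = (9 ± 1)/2.
Solving: r_1 = 5, r_2 = 4.

indicial: r^2 - 9 r + 20 = 0; roots r_1 = 5, r_2 = 4


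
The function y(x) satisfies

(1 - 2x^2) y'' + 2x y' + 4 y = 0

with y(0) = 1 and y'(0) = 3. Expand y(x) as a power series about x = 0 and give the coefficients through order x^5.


Ansatz: y(x) = sum_{n>=0} a_n x^n, so y'(x) = sum_{n>=1} n a_n x^(n-1) and y''(x) = sum_{n>=2} n(n-1) a_n x^(n-2).
Substitute into P(x) y'' + Q(x) y' + R(x) y = 0 with P(x) = 1 - 2x^2, Q(x) = 2x, R(x) = 4, and match powers of x.
Initial conditions: a_0 = 1, a_1 = 3.
Setting the coefficient of each power of x to zero and solving order by order (substituting the coefficients already found):
  x^0: 2 a_2 + 4 a_0 = 0  ->  2 a_2 = -4 a_0 = -4  ->  a_2 = -2
  x^1: 6 a_3 + 6 a_1 = 0  ->  6 a_3 = -6 a_1 = -18  ->  a_3 = -3
  x^2: 12 a_4 + 4 a_2 = 0  ->  12 a_4 = -4 a_2 = 8  ->  a_4 = 2/3
  x^3: 20 a_5 - 2 a_3 = 0  ->  20 a_5 = 2 a_3 = -6  ->  a_5 = -3/10
Truncated series: y(x) = 1 + 3 x - 2 x^2 - 3 x^3 + (2/3) x^4 - (3/10) x^5 + O(x^6).

a_0 = 1; a_1 = 3; a_2 = -2; a_3 = -3; a_4 = 2/3; a_5 = -3/10


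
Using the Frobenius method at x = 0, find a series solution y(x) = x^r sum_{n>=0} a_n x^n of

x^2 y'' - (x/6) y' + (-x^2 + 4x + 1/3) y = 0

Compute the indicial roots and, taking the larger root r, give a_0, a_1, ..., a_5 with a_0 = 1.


Write in Frobenius form y'' + (p(x)/x) y' + (q(x)/x^2) y = 0:
  p(x) = -1/6,  q(x) = -x^2 + 4x + 1/3.
Indicial equation: r(r-1) + (-1/6) r + (1/3) = 0 -> roots r_1 = 2/3, r_2 = 1/2.
Take r = r_1 = 2/3. Let y(x) = x^r sum_{n>=0} a_n x^n with a_0 = 1.
Substitute y = x^r sum a_n x^n and match x^{r+n}. The recurrence is
  D(n) a_n + 4 a_{n-1} - 1 a_{n-2} = 0,  where D(n) = (r+n)(r+n-1) + (-1/6)(r+n) + (1/3).
  a_n = [-4 a_{n-1} + 1 a_{n-2}] / D(n).
Since the indicial polynomial factors as (r - r_1)(r - r_2), D(n) = (r_1 + n - r_1)(r_1 + n - r_2) = n(n + 1/6).
Evaluating step by step (a_0 = 1):
  n = 1: D(1) = 1(1 + 1/6) = 7/6; numerator = -4(1) = -4; a_1 = (-4)/(7/6) = -24/7
  n = 2: D(2) = 2(2 + 1/6) = 13/3; numerator = -4(-24/7) + 1(1) = 103/7; a_2 = (103/7)/(13/3) = 309/91
  n = 3: D(3) = 3(3 + 1/6) = 19/2; numerator = -4(309/91) + 1(-24/7) = -1548/91; a_3 = (-1548/91)/(19/2) = -3096/1729
  n = 4: D(4) = 4(4 + 1/6) = 50/3; numerator = -4(-3096/1729) + 1(309/91) = 18255/1729; a_4 = (18255/1729)/(50/3) = 10953/17290
  n = 5: D(5) = 5(5 + 1/6) = 155/6; numerator = -4(10953/17290) + 1(-3096/1729) = -37386/8645; a_5 = (-37386/8645)/(155/6) = -7236/43225

r = 2/3; a_0 = 1; a_1 = -24/7; a_2 = 309/91; a_3 = -3096/1729; a_4 = 10953/17290; a_5 = -7236/43225


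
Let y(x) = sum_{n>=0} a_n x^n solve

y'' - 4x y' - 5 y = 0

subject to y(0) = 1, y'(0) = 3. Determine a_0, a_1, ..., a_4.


Ansatz: y(x) = sum_{n>=0} a_n x^n, so y'(x) = sum_{n>=1} n a_n x^(n-1) and y''(x) = sum_{n>=2} n(n-1) a_n x^(n-2).
Substitute into P(x) y'' + Q(x) y' + R(x) y = 0 with P(x) = 1, Q(x) = -4x, R(x) = -5, and match powers of x.
Initial conditions: a_0 = 1, a_1 = 3.
Setting the coefficient of each power of x to zero and solving order by order (substituting the coefficients already found):
  x^0: 2 a_2 - 5 a_0 = 0  ->  2 a_2 = 5 a_0 = 5  ->  a_2 = 5/2
  x^1: 6 a_3 - 9 a_1 = 0  ->  6 a_3 = 9 a_1 = 27  ->  a_3 = 9/2
  x^2: 12 a_4 - 13 a_2 = 0  ->  12 a_4 = 13 a_2 = 65/2  ->  a_4 = 65/24
Truncated series: y(x) = 1 + 3 x + (5/2) x^2 + (9/2) x^3 + (65/24) x^4 + O(x^5).

a_0 = 1; a_1 = 3; a_2 = 5/2; a_3 = 9/2; a_4 = 65/24


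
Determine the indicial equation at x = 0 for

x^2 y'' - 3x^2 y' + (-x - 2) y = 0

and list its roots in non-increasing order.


Divide by x^2 to reach normal form y'' + P_1(x) y' + P_2(x) y = 0 with P_1(x) = -3 and P_2(x) = -1/x - 2/x^2.
x = 0 is a singular point because the y-coefficient -1/x - 2/x^2 has a pole at x = 0.
It is a regular singular point because x P_1(x) = p(x) = -3x and x^2 P_2(x) = q(x) = -x - 2 are polynomials, hence analytic at x = 0.
p(0) = 0,  q(0) = -2.
Indicial equation: r(r-1) + p(0) r + q(0) = 0, i.e. r^2 + (p(0) - 1) r + q(0) = 0, i.e. r^2 - 1 r - 2 = 0.
Discriminant: (-1)^2 - 4(-2) = 9, so r = (1 ± 3)/2.
Solving: r_1 = 2, r_2 = -1.

indicial: r^2 - 1 r - 2 = 0; roots r_1 = 2, r_2 = -1


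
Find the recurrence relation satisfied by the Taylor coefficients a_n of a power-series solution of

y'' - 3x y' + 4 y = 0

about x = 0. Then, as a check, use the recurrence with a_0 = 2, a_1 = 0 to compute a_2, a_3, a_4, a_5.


Substitute y = sum_n a_n x^n.
y''(x) has coefficient (n+2)(n+1) a_{n+2} at x^n;
-3 x y'(x) has coefficient -3 n a_n at x^n (shift);
4 y(x) has coefficient 4 a_n at x^n.
Matching x^n: (n+2)(n+1) a_{n+2} + (-3n + 4) a_n = 0.
Thus a_{n+2} = (3n - 4) / ((n+1)(n+2)) * a_n.

Check with a_0 = 2, a_1 = 0 (apply the recurrence for n = 0, 1, 2, 3): a_0 = 2, a_1 = 0, a_2 = -4, a_3 = 0, a_4 = -2/3, a_5 = 0.

a_(n+2) = (3n - 4) / ((n+1)(n+2)) * a_n; check: a_0 = 2, a_1 = 0, a_2 = -4, a_3 = 0, a_4 = -2/3, a_5 = 0


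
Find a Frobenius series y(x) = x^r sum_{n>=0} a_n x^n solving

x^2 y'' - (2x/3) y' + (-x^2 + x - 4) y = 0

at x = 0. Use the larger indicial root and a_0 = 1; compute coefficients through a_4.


Write in Frobenius form y'' + (p(x)/x) y' + (q(x)/x^2) y = 0:
  p(x) = -2/3,  q(x) = -x^2 + x - 4.
Indicial equation: r(r-1) + (-2/3) r + (-4) = 0 -> roots r_1 = 3, r_2 = -4/3.
Take r = r_1 = 3. Let y(x) = x^r sum_{n>=0} a_n x^n with a_0 = 1.
Substitute y = x^r sum a_n x^n and match x^{r+n}. The recurrence is
  D(n) a_n + 1 a_{n-1} - 1 a_{n-2} = 0,  where D(n) = (r+n)(r+n-1) + (-2/3)(r+n) + (-4).
  a_n = [-1 a_{n-1} + 1 a_{n-2}] / D(n).
Since the indicial polynomial factors as (r - r_1)(r - r_2), D(n) = (r_1 + n - r_1)(r_1 + n - r_2) = n(n + 13/3).
Evaluating step by step (a_0 = 1):
  n = 1: D(1) = 1(1 + 13/3) = 16/3; numerator = -1(1) = -1; a_1 = (-1)/(16/3) = -3/16
  n = 2: D(2) = 2(2 + 13/3) = 38/3; numerator = -1(-3/16) + 1(1) = 19/16; a_2 = (19/16)/(38/3) = 3/32
  n = 3: D(3) = 3(3 + 13/3) = 22; numerator = -1(3/32) + 1(-3/16) = -9/32; a_3 = (-9/32)/(22) = -9/704
  n = 4: D(4) = 4(4 + 13/3) = 100/3; numerator = -1(-9/704) + 1(3/32) = 75/704; a_4 = (75/704)/(100/3) = 9/2816

r = 3; a_0 = 1; a_1 = -3/16; a_2 = 3/32; a_3 = -9/704; a_4 = 9/2816


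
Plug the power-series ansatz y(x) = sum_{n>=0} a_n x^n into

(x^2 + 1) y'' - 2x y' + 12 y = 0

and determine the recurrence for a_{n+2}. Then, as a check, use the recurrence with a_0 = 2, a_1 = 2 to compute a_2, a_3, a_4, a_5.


Substitute y = sum_n a_n x^n.
(1 + 1 x^2) y'' contributes (n+2)(n+1) a_{n+2} + n(n-1) a_n at x^n.
-2 x y'(x) contributes -2 n a_n at x^n.
12 y(x) contributes 12 a_n at x^n.
Matching x^n: (n+2)(n+1) a_{n+2} + (n(n-1) - 2 n + 12) a_n = 0.
Thus a_{n+2} = (-n(n-1) + 2 n - 12) / ((n+1)(n+2)) * a_n.

Check with a_0 = 2, a_1 = 2 (apply the recurrence for n = 0, 1, 2, 3): a_0 = 2, a_1 = 2, a_2 = -12, a_3 = -10/3, a_4 = 10, a_5 = 2.

a_(n+2) = (-n(n-1) + 2 n - 12) / ((n+1)(n+2)) * a_n; check: a_0 = 2, a_1 = 2, a_2 = -12, a_3 = -10/3, a_4 = 10, a_5 = 2


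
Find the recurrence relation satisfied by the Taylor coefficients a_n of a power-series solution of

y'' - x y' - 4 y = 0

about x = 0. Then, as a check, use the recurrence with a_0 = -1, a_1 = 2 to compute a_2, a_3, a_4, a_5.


Substitute y = sum_n a_n x^n.
y''(x) has coefficient (n+2)(n+1) a_{n+2} at x^n;
-x y'(x) has coefficient -n a_n at x^n (shift);
-4 y(x) has coefficient -4 a_n at x^n.
Matching x^n: (n+2)(n+1) a_{n+2} + (-n - 4) a_n = 0.
Thus a_{n+2} = (n + 4) / ((n+1)(n+2)) * a_n.

Check with a_0 = -1, a_1 = 2 (apply the recurrence for n = 0, 1, 2, 3): a_0 = -1, a_1 = 2, a_2 = -2, a_3 = 5/3, a_4 = -1, a_5 = 7/12.

a_(n+2) = (n + 4) / ((n+1)(n+2)) * a_n; check: a_0 = -1, a_1 = 2, a_2 = -2, a_3 = 5/3, a_4 = -1, a_5 = 7/12


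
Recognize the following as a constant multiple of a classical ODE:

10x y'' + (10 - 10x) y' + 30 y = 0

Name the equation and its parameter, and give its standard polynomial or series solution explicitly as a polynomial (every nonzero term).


All three coefficients share the factor 10; dividing through by 10 gives  x y'' + (1 - x) y' + 3 y = 0.
This matches the Laguerre equation x y'' + (1 - x) y' + n y = 0 with n = 3; the polynomial solution is L_3(x).
With y = sum_k a_k x^k, matching x^k gives (k+1)k a_{k+1} + (k+1) a_{k+1} - k a_k + n a_k = 0, i.e. (k+1)^2 a_{k+1} = (k - n) a_k = (k - 3) a_k. The right side vanishes at k = 3, so the series terminates at degree 3.
Standard normalization L_n(0) = 1 gives a_0 = 1. Work upward with a_{k+1} = (k - 3) a_k / (k+1)^2:
  a_1 = (0 - 3)(1) / 1^2 = -3/1 = -3
  a_2 = (1 - 3)(-3) / 2^2 = 6/4 = 3/2
  a_3 = (2 - 3)(3/2) / 3^2 = (-3/2)/9 = -1/6
Hence L_3(x) = -x^3/6 + 3 x^2/2 - 3 x + 1.

L_3(x); series = -x^3/6 + 3 x^2/2 - 3 x + 1


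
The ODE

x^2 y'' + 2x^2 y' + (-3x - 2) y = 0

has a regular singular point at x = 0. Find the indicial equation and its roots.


Divide by x^2 to reach normal form y'' + P_1(x) y' + P_2(x) y = 0 with P_1(x) = 2 and P_2(x) = -3/x - 2/x^2.
x = 0 is a singular point because the y-coefficient -3/x - 2/x^2 has a pole at x = 0.
It is a regular singular point because x P_1(x) = p(x) = 2x and x^2 P_2(x) = q(x) = -3x - 2 are polynomials, hence analytic at x = 0.
p(0) = 0,  q(0) = -2.
Indicial equation: r(r-1) + p(0) r + q(0) = 0, i.e. r^2 + (p(0) - 1) r + q(0) = 0, i.e. r^2 - 1 r - 2 = 0.
Discriminant: (-1)^2 - 4(-2) = 9, so r = (1 ± 3)/2.
Solving: r_1 = 2, r_2 = -1.

indicial: r^2 - 1 r - 2 = 0; roots r_1 = 2, r_2 = -1


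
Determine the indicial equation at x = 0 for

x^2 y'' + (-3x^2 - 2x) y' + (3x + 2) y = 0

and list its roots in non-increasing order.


Divide by x^2 to reach normal form y'' + P_1(x) y' + P_2(x) y = 0 with P_1(x) = -3 - 2/x and P_2(x) = 3/x + 2/x^2.
x = 0 is a singular point because the y'-coefficient -3 - 2/x has a pole at x = 0 and the y-coefficient 3/x + 2/x^2 has a pole at x = 0.
It is a regular singular point because x P_1(x) = p(x) = -3x - 2 and x^2 P_2(x) = q(x) = 3x + 2 are polynomials, hence analytic at x = 0.
p(0) = -2,  q(0) = 2.
Indicial equation: r(r-1) + p(0) r + q(0) = 0, i.e. r^2 + (p(0) - 1) r + q(0) = 0, i.e. r^2 - 3 r + 2 = 0.
Discriminant: (-3)^2 - 4(2) = 1, so r = (3 ± 1)/2.
Solving: r_1 = 2, r_2 = 1.

indicial: r^2 - 3 r + 2 = 0; roots r_1 = 2, r_2 = 1


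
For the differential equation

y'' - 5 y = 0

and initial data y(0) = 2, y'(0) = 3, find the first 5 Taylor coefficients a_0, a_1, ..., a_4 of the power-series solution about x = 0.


Ansatz: y(x) = sum_{n>=0} a_n x^n, so y'(x) = sum_{n>=1} n a_n x^(n-1) and y''(x) = sum_{n>=2} n(n-1) a_n x^(n-2).
Substitute into P(x) y'' + Q(x) y' + R(x) y = 0 with P(x) = 1, Q(x) = 0, R(x) = -5, and match powers of x.
Initial conditions: a_0 = 2, a_1 = 3.
Setting the coefficient of each power of x to zero and solving order by order (substituting the coefficients already found):
  x^0: 2 a_2 - 5 a_0 = 0  ->  2 a_2 = 5 a_0 = 10  ->  a_2 = 5
  x^1: 6 a_3 - 5 a_1 = 0  ->  6 a_3 = 5 a_1 = 15  ->  a_3 = 5/2
  x^2: 12 a_4 - 5 a_2 = 0  ->  12 a_4 = 5 a_2 = 25  ->  a_4 = 25/12
Truncated series: y(x) = 2 + 3 x + 5 x^2 + (5/2) x^3 + (25/12) x^4 + O(x^5).

a_0 = 2; a_1 = 3; a_2 = 5; a_3 = 5/2; a_4 = 25/12


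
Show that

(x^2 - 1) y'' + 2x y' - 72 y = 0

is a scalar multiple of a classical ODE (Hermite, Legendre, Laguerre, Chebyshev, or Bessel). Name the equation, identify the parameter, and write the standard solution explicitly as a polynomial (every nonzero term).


All three coefficients share the factor -1; dividing through by -1 gives  (1 - x^2) y'' - 2x y' + 72 y = 0.
This matches the Legendre equation (1 - x^2) y'' - 2x y' + n(n+1) y = 0 (note the -2x y' term) with n(n+1) = 72, so n = 8; the polynomial solution is P_8(x).
With y = sum_k a_k x^k, matching x^k gives (k+2)(k+1) a_{k+2} = [k(k+1) - n(n+1)] a_k = (k - 8)(k + 9) a_k. The right side vanishes at k = 8, so the series with the parity of 8 terminates at degree 8.
Standard normalization (P_n(1) = 1): leading coefficient (2n)!/(2^n (n!)^2) = 20922789888000/(256*1625702400) = 6435/128, so a_8 = 6435/128. Work downward with a_k = (k+1)(k+2) a_{k+2} / ((k - 8)(k + 9)):
  a_6 = (7)(8)(6435/128) / ((6 - 8)(6 + 9)) = (45045/16)/(-30) = -3003/32
  a_4 = (5)(6)(-3003/32) / ((4 - 8)(4 + 9)) = (-45045/16)/(-52) = 3465/64
  a_2 = (3)(4)(3465/64) / ((2 - 8)(2 + 9)) = (10395/16)/(-66) = -315/32
  a_0 = (1)(2)(-315/32) / ((0 - 8)(0 + 9)) = (-315/16)/(-72) = 35/128
Hence P_8(x) = 6435 x^8/128 - 3003 x^6/32 + 3465 x^4/64 - 315 x^2/32 + 35/128.

P_8(x); series = 6435 x^8/128 - 3003 x^6/32 + 3465 x^4/64 - 315 x^2/32 + 35/128


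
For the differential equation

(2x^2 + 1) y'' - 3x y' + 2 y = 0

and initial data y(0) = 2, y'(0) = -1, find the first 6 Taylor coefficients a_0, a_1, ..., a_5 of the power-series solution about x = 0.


Ansatz: y(x) = sum_{n>=0} a_n x^n, so y'(x) = sum_{n>=1} n a_n x^(n-1) and y''(x) = sum_{n>=2} n(n-1) a_n x^(n-2).
Substitute into P(x) y'' + Q(x) y' + R(x) y = 0 with P(x) = 2x^2 + 1, Q(x) = -3x, R(x) = 2, and match powers of x.
Initial conditions: a_0 = 2, a_1 = -1.
Setting the coefficient of each power of x to zero and solving order by order (substituting the coefficients already found):
  x^0: 2 a_2 + 2 a_0 = 0  ->  2 a_2 = -2 a_0 = -4  ->  a_2 = -2
  x^1: 6 a_3 - a_1 = 0  ->  6 a_3 = a_1 = -1  ->  a_3 = -1/6
  x^2: 12 a_4 = 0  ->  a_4 = 0
  x^3: 20 a_5 + 5 a_3 = 0  ->  20 a_5 = -5 a_3 = 5/6  ->  a_5 = 1/24
Truncated series: y(x) = 2 - x - 2 x^2 - (1/6) x^3 + (1/24) x^5 + O(x^6).

a_0 = 2; a_1 = -1; a_2 = -2; a_3 = -1/6; a_4 = 0; a_5 = 1/24


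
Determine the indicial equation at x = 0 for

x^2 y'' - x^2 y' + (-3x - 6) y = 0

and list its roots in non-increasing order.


Divide by x^2 to reach normal form y'' + P_1(x) y' + P_2(x) y = 0 with P_1(x) = -1 and P_2(x) = -3/x - 6/x^2.
x = 0 is a singular point because the y-coefficient -3/x - 6/x^2 has a pole at x = 0.
It is a regular singular point because x P_1(x) = p(x) = -x and x^2 P_2(x) = q(x) = -3x - 6 are polynomials, hence analytic at x = 0.
p(0) = 0,  q(0) = -6.
Indicial equation: r(r-1) + p(0) r + q(0) = 0, i.e. r^2 + (p(0) - 1) r + q(0) = 0, i.e. r^2 - 1 r - 6 = 0.
Discriminant: (-1)^2 - 4(-6) = 25, so r = (1 ± 5)/2.
Solving: r_1 = 3, r_2 = -2.

indicial: r^2 - 1 r - 6 = 0; roots r_1 = 3, r_2 = -2


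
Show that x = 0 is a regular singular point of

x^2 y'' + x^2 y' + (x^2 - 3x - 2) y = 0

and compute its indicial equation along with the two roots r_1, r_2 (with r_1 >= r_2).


Divide by x^2 to reach normal form y'' + P_1(x) y' + P_2(x) y = 0 with P_1(x) = 1 and P_2(x) = 1 - 3/x - 2/x^2.
x = 0 is a singular point because the y-coefficient 1 - 3/x - 2/x^2 has a pole at x = 0.
It is a regular singular point because x P_1(x) = p(x) = x and x^2 P_2(x) = q(x) = x^2 - 3x - 2 are polynomials, hence analytic at x = 0.
p(0) = 0,  q(0) = -2.
Indicial equation: r(r-1) + p(0) r + q(0) = 0, i.e. r^2 + (p(0) - 1) r + q(0) = 0, i.e. r^2 - 1 r - 2 = 0.
Discriminant: (-1)^2 - 4(-2) = 9, so r = (1 ± 3)/2.
Solving: r_1 = 2, r_2 = -1.

indicial: r^2 - 1 r - 2 = 0; roots r_1 = 2, r_2 = -1


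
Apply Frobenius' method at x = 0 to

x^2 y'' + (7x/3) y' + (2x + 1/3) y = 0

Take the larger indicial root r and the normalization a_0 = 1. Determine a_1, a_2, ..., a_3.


Write in Frobenius form y'' + (p(x)/x) y' + (q(x)/x^2) y = 0:
  p(x) = 7/3,  q(x) = 2x + 1/3.
Indicial equation: r(r-1) + (7/3) r + (1/3) = 0 -> roots r_1 = -1/3, r_2 = -1.
Take r = r_1 = -1/3. Let y(x) = x^r sum_{n>=0} a_n x^n with a_0 = 1.
Substitute y = x^r sum a_n x^n and match x^{r+n}. The recurrence is
  D(n) a_n + 2 a_{n-1} = 0,  where D(n) = (r+n)(r+n-1) + (7/3)(r+n) + (1/3).
  a_n = -2 / D(n) * a_{n-1}.
Since the indicial polynomial factors as (r - r_1)(r - r_2), D(n) = (r_1 + n - r_1)(r_1 + n - r_2) = n(n + 2/3).
Evaluating step by step (a_0 = 1):
  n = 1: D(1) = 1(1 + 2/3) = 5/3; numerator = -2(1) = -2; a_1 = (-2)/(5/3) = -6/5
  n = 2: D(2) = 2(2 + 2/3) = 16/3; numerator = -2(-6/5) = 12/5; a_2 = (12/5)/(16/3) = 9/20
  n = 3: D(3) = 3(3 + 2/3) = 11; numerator = -2(9/20) = -9/10; a_3 = (-9/10)/(11) = -9/110

r = -1/3; a_0 = 1; a_1 = -6/5; a_2 = 9/20; a_3 = -9/110


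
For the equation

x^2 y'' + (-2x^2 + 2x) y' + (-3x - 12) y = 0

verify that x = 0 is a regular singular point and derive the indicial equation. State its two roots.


Divide by x^2 to reach normal form y'' + P_1(x) y' + P_2(x) y = 0 with P_1(x) = -2 + 2/x and P_2(x) = -3/x - 12/x^2.
x = 0 is a singular point because the y'-coefficient -2 + 2/x has a pole at x = 0 and the y-coefficient -3/x - 12/x^2 has a pole at x = 0.
It is a regular singular point because x P_1(x) = p(x) = 2 - 2x and x^2 P_2(x) = q(x) = -3x - 12 are polynomials, hence analytic at x = 0.
p(0) = 2,  q(0) = -12.
Indicial equation: r(r-1) + p(0) r + q(0) = 0, i.e. r^2 + (p(0) - 1) r + q(0) = 0, i.e. r^2 + 1 r - 12 = 0.
Discriminant: (1)^2 - 4(-12) = 49, so r = (-1 ± 7)/2.
Solving: r_1 = 3, r_2 = -4.

indicial: r^2 + 1 r - 12 = 0; roots r_1 = 3, r_2 = -4


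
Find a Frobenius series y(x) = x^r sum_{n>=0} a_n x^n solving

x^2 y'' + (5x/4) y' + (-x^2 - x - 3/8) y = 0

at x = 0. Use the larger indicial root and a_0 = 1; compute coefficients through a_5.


Write in Frobenius form y'' + (p(x)/x) y' + (q(x)/x^2) y = 0:
  p(x) = 5/4,  q(x) = -x^2 - x - 3/8.
Indicial equation: r(r-1) + (5/4) r + (-3/8) = 0 -> roots r_1 = 1/2, r_2 = -3/4.
Take r = r_1 = 1/2. Let y(x) = x^r sum_{n>=0} a_n x^n with a_0 = 1.
Substitute y = x^r sum a_n x^n and match x^{r+n}. The recurrence is
  D(n) a_n - 1 a_{n-1} - 1 a_{n-2} = 0,  where D(n) = (r+n)(r+n-1) + (5/4)(r+n) + (-3/8).
  a_n = [1 a_{n-1} + 1 a_{n-2}] / D(n).
Since the indicial polynomial factors as (r - r_1)(r - r_2), D(n) = (r_1 + n - r_1)(r_1 + n - r_2) = n(n + 5/4).
Evaluating step by step (a_0 = 1):
  n = 1: D(1) = 1(1 + 5/4) = 9/4; numerator = 1(1) = 1; a_1 = (1)/(9/4) = 4/9
  n = 2: D(2) = 2(2 + 5/4) = 13/2; numerator = 1(4/9) + 1(1) = 13/9; a_2 = (13/9)/(13/2) = 2/9
  n = 3: D(3) = 3(3 + 5/4) = 51/4; numerator = 1(2/9) + 1(4/9) = 2/3; a_3 = (2/3)/(51/4) = 8/153
  n = 4: D(4) = 4(4 + 5/4) = 21; numerator = 1(8/153) + 1(2/9) = 14/51; a_4 = (14/51)/(21) = 2/153
  n = 5: D(5) = 5(5 + 5/4) = 125/4; numerator = 1(2/153) + 1(8/153) = 10/153; a_5 = (10/153)/(125/4) = 8/3825

r = 1/2; a_0 = 1; a_1 = 4/9; a_2 = 2/9; a_3 = 8/153; a_4 = 2/153; a_5 = 8/3825


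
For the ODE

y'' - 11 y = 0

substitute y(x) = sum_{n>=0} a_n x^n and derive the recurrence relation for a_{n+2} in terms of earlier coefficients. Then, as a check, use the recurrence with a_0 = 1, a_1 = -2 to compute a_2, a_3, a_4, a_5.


Substitute y = sum_n a_n x^n into y'' + (const) y = 0.
y''(x) = sum_{n>=0} (n+2)(n+1) a_{n+2} x^n.
The ODE becomes sum_n [(n+2)(n+1) a_{n+2} - 11 a_n] x^n = 0.
Setting each coefficient to zero gives the recurrence:
  (n+2)(n+1) a_{n+2} - 11 a_n = 0,
  a_{n+2} = 11 / ((n+1)(n+2)) a_n.

Check with a_0 = 1, a_1 = -2 (apply the recurrence for n = 0, 1, 2, 3): a_0 = 1, a_1 = -2, a_2 = 11/2, a_3 = -11/3, a_4 = 121/24, a_5 = -121/60.

a_{n+2} = 11/((n+1)(n+2)) * a_n; check: a_0 = 1, a_1 = -2, a_2 = 11/2, a_3 = -11/3, a_4 = 121/24, a_5 = -121/60


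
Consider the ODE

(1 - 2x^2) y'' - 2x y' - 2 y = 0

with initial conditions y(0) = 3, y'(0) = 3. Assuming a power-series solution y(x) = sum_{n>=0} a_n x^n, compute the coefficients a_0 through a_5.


Ansatz: y(x) = sum_{n>=0} a_n x^n, so y'(x) = sum_{n>=1} n a_n x^(n-1) and y''(x) = sum_{n>=2} n(n-1) a_n x^(n-2).
Substitute into P(x) y'' + Q(x) y' + R(x) y = 0 with P(x) = 1 - 2x^2, Q(x) = -2x, R(x) = -2, and match powers of x.
Initial conditions: a_0 = 3, a_1 = 3.
Setting the coefficient of each power of x to zero and solving order by order (substituting the coefficients already found):
  x^0: 2 a_2 - 2 a_0 = 0  ->  2 a_2 = 2 a_0 = 6  ->  a_2 = 3
  x^1: 6 a_3 - 4 a_1 = 0  ->  6 a_3 = 4 a_1 = 12  ->  a_3 = 2
  x^2: 12 a_4 - 10 a_2 = 0  ->  12 a_4 = 10 a_2 = 30  ->  a_4 = 5/2
  x^3: 20 a_5 - 20 a_3 = 0  ->  20 a_5 = 20 a_3 = 40  ->  a_5 = 2
Truncated series: y(x) = 3 + 3 x + 3 x^2 + 2 x^3 + (5/2) x^4 + 2 x^5 + O(x^6).

a_0 = 3; a_1 = 3; a_2 = 3; a_3 = 2; a_4 = 5/2; a_5 = 2


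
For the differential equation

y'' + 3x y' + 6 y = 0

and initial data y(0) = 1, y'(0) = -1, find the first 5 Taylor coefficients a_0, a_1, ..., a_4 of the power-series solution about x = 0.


Ansatz: y(x) = sum_{n>=0} a_n x^n, so y'(x) = sum_{n>=1} n a_n x^(n-1) and y''(x) = sum_{n>=2} n(n-1) a_n x^(n-2).
Substitute into P(x) y'' + Q(x) y' + R(x) y = 0 with P(x) = 1, Q(x) = 3x, R(x) = 6, and match powers of x.
Initial conditions: a_0 = 1, a_1 = -1.
Setting the coefficient of each power of x to zero and solving order by order (substituting the coefficients already found):
  x^0: 2 a_2 + 6 a_0 = 0  ->  2 a_2 = -6 a_0 = -6  ->  a_2 = -3
  x^1: 6 a_3 + 9 a_1 = 0  ->  6 a_3 = -9 a_1 = 9  ->  a_3 = 3/2
  x^2: 12 a_4 + 12 a_2 = 0  ->  12 a_4 = -12 a_2 = 36  ->  a_4 = 3
Truncated series: y(x) = 1 - x - 3 x^2 + (3/2) x^3 + 3 x^4 + O(x^5).

a_0 = 1; a_1 = -1; a_2 = -3; a_3 = 3/2; a_4 = 3


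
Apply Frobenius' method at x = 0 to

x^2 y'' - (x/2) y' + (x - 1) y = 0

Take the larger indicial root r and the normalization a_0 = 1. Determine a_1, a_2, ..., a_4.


Write in Frobenius form y'' + (p(x)/x) y' + (q(x)/x^2) y = 0:
  p(x) = -1/2,  q(x) = x - 1.
Indicial equation: r(r-1) + (-1/2) r + (-1) = 0 -> roots r_1 = 2, r_2 = -1/2.
Take r = r_1 = 2. Let y(x) = x^r sum_{n>=0} a_n x^n with a_0 = 1.
Substitute y = x^r sum a_n x^n and match x^{r+n}. The recurrence is
  D(n) a_n + 1 a_{n-1} = 0,  where D(n) = (r+n)(r+n-1) + (-1/2)(r+n) + (-1).
  a_n = -1 / D(n) * a_{n-1}.
Since the indicial polynomial factors as (r - r_1)(r - r_2), D(n) = (r_1 + n - r_1)(r_1 + n - r_2) = n(n + 5/2).
Evaluating step by step (a_0 = 1):
  n = 1: D(1) = 1(1 + 5/2) = 7/2; numerator = -1(1) = -1; a_1 = (-1)/(7/2) = -2/7
  n = 2: D(2) = 2(2 + 5/2) = 9; numerator = -1(-2/7) = 2/7; a_2 = (2/7)/(9) = 2/63
  n = 3: D(3) = 3(3 + 5/2) = 33/2; numerator = -1(2/63) = -2/63; a_3 = (-2/63)/(33/2) = -4/2079
  n = 4: D(4) = 4(4 + 5/2) = 26; numerator = -1(-4/2079) = 4/2079; a_4 = (4/2079)/(26) = 2/27027

r = 2; a_0 = 1; a_1 = -2/7; a_2 = 2/63; a_3 = -4/2079; a_4 = 2/27027


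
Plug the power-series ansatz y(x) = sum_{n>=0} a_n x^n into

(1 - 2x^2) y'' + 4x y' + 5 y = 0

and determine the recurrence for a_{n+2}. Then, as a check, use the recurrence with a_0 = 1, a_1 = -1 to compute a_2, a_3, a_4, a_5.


Substitute y = sum_n a_n x^n.
(1 - 2 x^2) y'' contributes (n+2)(n+1) a_{n+2} - 2 n(n-1) a_n at x^n.
4 x y'(x) contributes 4 n a_n at x^n.
5 y(x) contributes 5 a_n at x^n.
Matching x^n: (n+2)(n+1) a_{n+2} + (-2 n(n-1) + 4 n + 5) a_n = 0.
Thus a_{n+2} = (2 n(n-1) - 4 n - 5) / ((n+1)(n+2)) * a_n.

Check with a_0 = 1, a_1 = -1 (apply the recurrence for n = 0, 1, 2, 3): a_0 = 1, a_1 = -1, a_2 = -5/2, a_3 = 3/2, a_4 = 15/8, a_5 = -3/8.

a_(n+2) = (2 n(n-1) - 4 n - 5) / ((n+1)(n+2)) * a_n; check: a_0 = 1, a_1 = -1, a_2 = -5/2, a_3 = 3/2, a_4 = 15/8, a_5 = -3/8


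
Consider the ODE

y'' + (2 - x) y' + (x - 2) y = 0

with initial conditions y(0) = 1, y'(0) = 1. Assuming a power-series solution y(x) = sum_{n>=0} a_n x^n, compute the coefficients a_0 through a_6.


Ansatz: y(x) = sum_{n>=0} a_n x^n, so y'(x) = sum_{n>=1} n a_n x^(n-1) and y''(x) = sum_{n>=2} n(n-1) a_n x^(n-2).
Substitute into P(x) y'' + Q(x) y' + R(x) y = 0 with P(x) = 1, Q(x) = 2 - x, R(x) = x - 2, and match powers of x.
Initial conditions: a_0 = 1, a_1 = 1.
Setting the coefficient of each power of x to zero and solving order by order (substituting the coefficients already found):
  x^0: 2 a_2 + 2 a_1 - 2 a_0 = 0  ->  2 a_2 = -2 a_1 + 2 a_0 = 0  ->  a_2 = 0
  x^1: 6 a_3 + 4 a_2 - 3 a_1 + a_0 = 0  ->  6 a_3 = -4 a_2 + 3 a_1 - a_0 = 2  ->  a_3 = 1/3
  x^2: 12 a_4 + 6 a_3 - 4 a_2 + a_1 = 0  ->  12 a_4 = -6 a_3 + 4 a_2 - a_1 = -3  ->  a_4 = -1/4
  x^3: 20 a_5 + 8 a_4 - 5 a_3 + a_2 = 0  ->  20 a_5 = -8 a_4 + 5 a_3 - a_2 = 11/3  ->  a_5 = 11/60
  x^4: 30 a_6 + 10 a_5 - 6 a_4 + a_3 = 0  ->  30 a_6 = -10 a_5 + 6 a_4 - a_3 = -11/3  ->  a_6 = -11/90
Truncated series: y(x) = 1 + x + (1/3) x^3 - (1/4) x^4 + (11/60) x^5 - (11/90) x^6 + O(x^7).

a_0 = 1; a_1 = 1; a_2 = 0; a_3 = 1/3; a_4 = -1/4; a_5 = 11/60; a_6 = -11/90


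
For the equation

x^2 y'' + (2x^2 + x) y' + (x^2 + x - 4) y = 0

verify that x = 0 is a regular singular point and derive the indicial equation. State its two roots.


Divide by x^2 to reach normal form y'' + P_1(x) y' + P_2(x) y = 0 with P_1(x) = 2 + 1/x and P_2(x) = 1 + 1/x - 4/x^2.
x = 0 is a singular point because the y'-coefficient 2 + 1/x has a pole at x = 0 and the y-coefficient 1 + 1/x - 4/x^2 has a pole at x = 0.
It is a regular singular point because x P_1(x) = p(x) = 2x + 1 and x^2 P_2(x) = q(x) = x^2 + x - 4 are polynomials, hence analytic at x = 0.
p(0) = 1,  q(0) = -4.
Indicial equation: r(r-1) + p(0) r + q(0) = 0, i.e. r^2 + (p(0) - 1) r + q(0) = 0, i.e. r^2 - 4 = 0.
Discriminant: (0)^2 - 4(-4) = 16, so r = (0 ± 4)/2.
Solving: r_1 = 2, r_2 = -2.

indicial: r^2 - 4 = 0; roots r_1 = 2, r_2 = -2


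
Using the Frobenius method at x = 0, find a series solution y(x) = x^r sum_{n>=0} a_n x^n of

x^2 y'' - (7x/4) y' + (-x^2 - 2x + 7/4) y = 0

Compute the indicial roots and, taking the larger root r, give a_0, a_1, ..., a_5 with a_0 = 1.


Write in Frobenius form y'' + (p(x)/x) y' + (q(x)/x^2) y = 0:
  p(x) = -7/4,  q(x) = -x^2 - 2x + 7/4.
Indicial equation: r(r-1) + (-7/4) r + (7/4) = 0 -> roots r_1 = 7/4, r_2 = 1.
Take r = r_1 = 7/4. Let y(x) = x^r sum_{n>=0} a_n x^n with a_0 = 1.
Substitute y = x^r sum a_n x^n and match x^{r+n}. The recurrence is
  D(n) a_n - 2 a_{n-1} - 1 a_{n-2} = 0,  where D(n) = (r+n)(r+n-1) + (-7/4)(r+n) + (7/4).
  a_n = [2 a_{n-1} + 1 a_{n-2}] / D(n).
Since the indicial polynomial factors as (r - r_1)(r - r_2), D(n) = (r_1 + n - r_1)(r_1 + n - r_2) = n(n + 3/4).
Evaluating step by step (a_0 = 1):
  n = 1: D(1) = 1(1 + 3/4) = 7/4; numerator = 2(1) = 2; a_1 = (2)/(7/4) = 8/7
  n = 2: D(2) = 2(2 + 3/4) = 11/2; numerator = 2(8/7) + 1(1) = 23/7; a_2 = (23/7)/(11/2) = 46/77
  n = 3: D(3) = 3(3 + 3/4) = 45/4; numerator = 2(46/77) + 1(8/7) = 180/77; a_3 = (180/77)/(45/4) = 16/77
  n = 4: D(4) = 4(4 + 3/4) = 19; numerator = 2(16/77) + 1(46/77) = 78/77; a_4 = (78/77)/(19) = 78/1463
  n = 5: D(5) = 5(5 + 3/4) = 115/4; numerator = 2(78/1463) + 1(16/77) = 460/1463; a_5 = (460/1463)/(115/4) = 16/1463

r = 7/4; a_0 = 1; a_1 = 8/7; a_2 = 46/77; a_3 = 16/77; a_4 = 78/1463; a_5 = 16/1463


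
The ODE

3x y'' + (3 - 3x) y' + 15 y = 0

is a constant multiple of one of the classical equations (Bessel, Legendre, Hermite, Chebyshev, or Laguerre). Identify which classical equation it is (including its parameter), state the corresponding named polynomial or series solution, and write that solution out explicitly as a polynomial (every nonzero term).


All three coefficients share the factor 3; dividing through by 3 gives  x y'' + (1 - x) y' + 5 y = 0.
This matches the Laguerre equation x y'' + (1 - x) y' + n y = 0 with n = 5; the polynomial solution is L_5(x).
With y = sum_k a_k x^k, matching x^k gives (k+1)k a_{k+1} + (k+1) a_{k+1} - k a_k + n a_k = 0, i.e. (k+1)^2 a_{k+1} = (k - n) a_k = (k - 5) a_k. The right side vanishes at k = 5, so the series terminates at degree 5.
Standard normalization L_n(0) = 1 gives a_0 = 1. Work upward with a_{k+1} = (k - 5) a_k / (k+1)^2:
  a_1 = (0 - 5)(1) / 1^2 = -5/1 = -5
  a_2 = (1 - 5)(-5) / 2^2 = 20/4 = 5
  a_3 = (2 - 5)(5) / 3^2 = -15/9 = -5/3
  a_4 = (3 - 5)(-5/3) / 4^2 = (10/3)/16 = 5/24
  a_5 = (4 - 5)(5/24) / 5^2 = (-5/24)/25 = -1/120
Hence L_5(x) = -x^5/120 + 5 x^4/24 - 5 x^3/3 + 5 x^2 - 5 x + 1.

L_5(x); series = -x^5/120 + 5 x^4/24 - 5 x^3/3 + 5 x^2 - 5 x + 1


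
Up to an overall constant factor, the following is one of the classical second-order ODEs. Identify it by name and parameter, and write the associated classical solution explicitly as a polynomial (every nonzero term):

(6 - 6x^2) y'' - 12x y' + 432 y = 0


All three coefficients share the factor 6; dividing through by 6 gives  (1 - x^2) y'' - 2x y' + 72 y = 0.
This matches the Legendre equation (1 - x^2) y'' - 2x y' + n(n+1) y = 0 (note the -2x y' term) with n(n+1) = 72, so n = 8; the polynomial solution is P_8(x).
With y = sum_k a_k x^k, matching x^k gives (k+2)(k+1) a_{k+2} = [k(k+1) - n(n+1)] a_k = (k - 8)(k + 9) a_k. The right side vanishes at k = 8, so the series with the parity of 8 terminates at degree 8.
Standard normalization (P_n(1) = 1): leading coefficient (2n)!/(2^n (n!)^2) = 20922789888000/(256*1625702400) = 6435/128, so a_8 = 6435/128. Work downward with a_k = (k+1)(k+2) a_{k+2} / ((k - 8)(k + 9)):
  a_6 = (7)(8)(6435/128) / ((6 - 8)(6 + 9)) = (45045/16)/(-30) = -3003/32
  a_4 = (5)(6)(-3003/32) / ((4 - 8)(4 + 9)) = (-45045/16)/(-52) = 3465/64
  a_2 = (3)(4)(3465/64) / ((2 - 8)(2 + 9)) = (10395/16)/(-66) = -315/32
  a_0 = (1)(2)(-315/32) / ((0 - 8)(0 + 9)) = (-315/16)/(-72) = 35/128
Hence P_8(x) = 6435 x^8/128 - 3003 x^6/32 + 3465 x^4/64 - 315 x^2/32 + 35/128.

P_8(x); series = 6435 x^8/128 - 3003 x^6/32 + 3465 x^4/64 - 315 x^2/32 + 35/128


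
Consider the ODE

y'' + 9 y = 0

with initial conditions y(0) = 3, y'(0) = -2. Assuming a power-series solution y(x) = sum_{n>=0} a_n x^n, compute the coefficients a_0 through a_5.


Ansatz: y(x) = sum_{n>=0} a_n x^n, so y'(x) = sum_{n>=1} n a_n x^(n-1) and y''(x) = sum_{n>=2} n(n-1) a_n x^(n-2).
Substitute into P(x) y'' + Q(x) y' + R(x) y = 0 with P(x) = 1, Q(x) = 0, R(x) = 9, and match powers of x.
Initial conditions: a_0 = 3, a_1 = -2.
Setting the coefficient of each power of x to zero and solving order by order (substituting the coefficients already found):
  x^0: 2 a_2 + 9 a_0 = 0  ->  2 a_2 = -9 a_0 = -27  ->  a_2 = -27/2
  x^1: 6 a_3 + 9 a_1 = 0  ->  6 a_3 = -9 a_1 = 18  ->  a_3 = 3
  x^2: 12 a_4 + 9 a_2 = 0  ->  12 a_4 = -9 a_2 = 243/2  ->  a_4 = 81/8
  x^3: 20 a_5 + 9 a_3 = 0  ->  20 a_5 = -9 a_3 = -27  ->  a_5 = -27/20
Truncated series: y(x) = 3 - 2 x - (27/2) x^2 + 3 x^3 + (81/8) x^4 - (27/20) x^5 + O(x^6).

a_0 = 3; a_1 = -2; a_2 = -27/2; a_3 = 3; a_4 = 81/8; a_5 = -27/20


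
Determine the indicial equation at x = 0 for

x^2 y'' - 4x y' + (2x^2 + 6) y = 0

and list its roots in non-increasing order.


Divide by x^2 to reach normal form y'' + P_1(x) y' + P_2(x) y = 0 with P_1(x) = -4/x and P_2(x) = 2 + 6/x^2.
x = 0 is a singular point because the y'-coefficient -4/x has a pole at x = 0 and the y-coefficient 2 + 6/x^2 has a pole at x = 0.
It is a regular singular point because x P_1(x) = p(x) = -4 and x^2 P_2(x) = q(x) = 2x^2 + 6 are polynomials, hence analytic at x = 0.
p(0) = -4,  q(0) = 6.
Indicial equation: r(r-1) + p(0) r + q(0) = 0, i.e. r^2 + (p(0) - 1) r + q(0) = 0, i.e. r^2 - 5 r + 6 = 0.
Discriminant: (-5)^2 - 4(6) = 1, so r = (5 ± 1)/2.
Solving: r_1 = 3, r_2 = 2.

indicial: r^2 - 5 r + 6 = 0; roots r_1 = 3, r_2 = 2
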